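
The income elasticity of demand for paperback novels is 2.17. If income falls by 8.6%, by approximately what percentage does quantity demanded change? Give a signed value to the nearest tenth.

%ΔQ ≈ E × %ΔI = (2.17) × (-8.6%) ≈ -18.7%.

-18.7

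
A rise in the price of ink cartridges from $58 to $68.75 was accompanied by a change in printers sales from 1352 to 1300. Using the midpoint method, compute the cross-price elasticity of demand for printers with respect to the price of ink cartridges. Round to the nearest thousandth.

-0.231

%ΔQ_x = (1300 − 1352)/[(1352+1300)/2] = -52/1326 ≈ -0.0392.
%ΔP_y = (68.75 − 58)/[(58+68.75)/2] ≈ 0.1696.
E_xy = -0.0392/0.1696 ≈ -0.231.
E_xy < 0, so printers and ink cartridges are complements.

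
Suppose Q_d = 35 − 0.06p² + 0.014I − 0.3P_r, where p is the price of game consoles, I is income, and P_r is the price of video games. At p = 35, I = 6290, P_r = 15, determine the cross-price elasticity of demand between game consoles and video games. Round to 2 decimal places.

Q_d = 35 − 0.06(35)² + 0.014(6290) − 0.3(15) = 35 − 73.5 + 88.06 − 4.5 = 45.06.
∂Q_d/∂P_r = −0.3, so E_xy = -0.3·(15/45.06) ≈ -0.10.
E_xy < 0: the goods are complements.

-0.10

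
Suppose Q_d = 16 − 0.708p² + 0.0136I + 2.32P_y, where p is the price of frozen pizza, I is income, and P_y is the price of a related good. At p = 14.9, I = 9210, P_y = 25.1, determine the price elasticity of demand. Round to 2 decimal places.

Evaluating quantity at (p, I, P_y) gives Q_d = 16 − 0.708(14.9)² + 0.0136(9210) + 2.32(25.1) = 16 − 157.1831 + 125.256 + 58.232 = 42.3049.
∂Q_d/∂p = −2·0.708·p = -21.0984, so E_p = -21.0984·(14.9/42.3049) ≈ -7.43.
|E_p| > 1: demand is elastic.

-7.43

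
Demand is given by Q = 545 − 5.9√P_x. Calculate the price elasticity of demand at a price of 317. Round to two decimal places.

At P_x = 317, Q = 439.9535.
dQ/dP_x = −5.9/(2√P_x) = −5.9/(2·17.8045).
Point elasticity E = (dQ/dP_x)·(P_x/Q) = -0.1657 × 317/439.9535 ≈ -0.12.
|E| < 1, so demand is inelastic at this price.

-0.12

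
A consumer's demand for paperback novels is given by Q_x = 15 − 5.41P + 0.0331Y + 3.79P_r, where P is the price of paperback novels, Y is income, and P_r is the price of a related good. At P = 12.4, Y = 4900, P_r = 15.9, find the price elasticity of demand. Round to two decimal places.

-0.39

Evaluating quantity at (P, Y, P_r) gives Q_x = 15 − 5.41(12.4) + 0.0331(4900) + 3.79(15.9) = 15 − 67.084 + 162.19 + 60.261 = 170.367.
∂Q_x/∂P = −5.41, so E_p = (−5.41)·(12.4/170.367) ≈ -0.39.
|E_p| < 1: demand is inelastic.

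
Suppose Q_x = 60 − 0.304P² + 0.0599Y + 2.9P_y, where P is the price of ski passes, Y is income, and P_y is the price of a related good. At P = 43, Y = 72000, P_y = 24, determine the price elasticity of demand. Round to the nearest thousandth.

Evaluating quantity at (P, Y, P_y) gives Q_x = 60 − 0.304(43)² + 0.0599(72000) + 2.9(24) = 60 − 562.096 + 4312.8 + 69.6 = 3880.304.
∂Q_x/∂P = −2·0.304·P = -26.144, so E_p = -26.144·(43/3880.304) ≈ -0.290.
|E_p| < 1: demand is inelastic.

-0.290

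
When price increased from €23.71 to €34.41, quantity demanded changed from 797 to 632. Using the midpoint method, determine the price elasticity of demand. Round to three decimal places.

%Δq = (632 − 797)/[(797 + 632)/2] = -165/714.5 ≈ -0.2309.
%ΔP = (34.41 − 23.71)/[(23.71 + 34.41)/2] = 10.7/29.06 ≈ 0.3682.
Arc elasticity E = %Δq/%ΔP ≈ -0.2309/0.3682 ≈ -0.627.
|E| < 1: demand is inelastic over this range.

-0.627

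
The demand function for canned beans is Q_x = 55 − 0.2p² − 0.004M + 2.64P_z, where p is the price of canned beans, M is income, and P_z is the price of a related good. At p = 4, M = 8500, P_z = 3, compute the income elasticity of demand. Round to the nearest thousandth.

At the given point, Q_x = 55 − 0.2(4)² − 0.004(8500) + 2.64(3) = 55 − 3.2 − 34 + 7.92 = 25.72.
∂Q_x/∂M = −0.004, so E_I = -0.004·(8500/25.72) ≈ -1.322.
E_I < 0: inferior good.

-1.322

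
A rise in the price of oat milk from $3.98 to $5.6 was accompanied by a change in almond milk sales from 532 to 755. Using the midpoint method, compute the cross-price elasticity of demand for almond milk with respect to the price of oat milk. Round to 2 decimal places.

%ΔQ_x = (755 − 532)/[(532+755)/2] = 223/643.5 ≈ 0.3465.
%ΔP_y = (5.6 − 3.98)/[(3.98+5.6)/2] ≈ 0.3382.
E_xy = 0.3465/0.3382 ≈ 1.02.
E_xy > 0, so almond milk and oat milk are substitutes.

1.02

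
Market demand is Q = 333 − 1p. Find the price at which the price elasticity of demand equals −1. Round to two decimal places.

For linear demand Q = a − bp, E = −bp/(a − bp). |E| = 1 ⇒ bp = a − bp ⇒ p = a/(2b).
p = 333/(2·1) = 166.50.

166.50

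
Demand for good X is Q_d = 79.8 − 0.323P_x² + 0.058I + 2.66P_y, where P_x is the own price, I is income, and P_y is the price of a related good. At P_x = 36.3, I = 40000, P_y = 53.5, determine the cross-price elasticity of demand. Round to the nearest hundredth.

0.07

Substituting, Q_d = 79.8 − 0.323(36.3)² + 0.058(40000) + 2.66(53.5) = 79.8 − 425.6139 + 2320 + 142.31 = 2116.4961.
∂Q_d/∂P_y = +2.66, so E_xy = 2.66·(53.5/2116.4961) ≈ 0.07.
E_xy > 0: the goods are substitutes.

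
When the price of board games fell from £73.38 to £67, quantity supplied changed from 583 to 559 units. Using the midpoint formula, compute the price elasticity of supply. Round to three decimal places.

%Δq = (559 − 583)/[(583 + 559)/2] = -24/571 ≈ -0.0420.
%ΔP = (67 − 73.38)/[(73.38 + 67)/2] = -6.38/70.19 ≈ -0.0909.
Arc elasticity E = %Δq/%ΔP ≈ -0.0420/-0.0909 ≈ 0.462.
|E| < 1: supply is inelastic over this range.

0.462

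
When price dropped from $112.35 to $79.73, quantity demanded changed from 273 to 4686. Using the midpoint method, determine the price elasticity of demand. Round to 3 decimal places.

%ΔQ = (4686 − 273)/[(273 + 4686)/2] = 4413/2479.5 ≈ 1.7798.
%Δp = (79.73 − 112.35)/[(112.35 + 79.73)/2] = -32.62/96.04 ≈ -0.3397.
Arc elasticity E = %ΔQ/%Δp ≈ 1.7798/-0.3397 ≈ -5.240.
|E| > 1: demand is elastic over this range.

-5.240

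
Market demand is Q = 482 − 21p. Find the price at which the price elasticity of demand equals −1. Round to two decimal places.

For linear demand Q = a − bp, E = −bp/(a − bp). |E| = 1 ⇒ bp = a − bp ⇒ p = a/(2b).
p = 482/(2·21) ≈ 11.48.

11.48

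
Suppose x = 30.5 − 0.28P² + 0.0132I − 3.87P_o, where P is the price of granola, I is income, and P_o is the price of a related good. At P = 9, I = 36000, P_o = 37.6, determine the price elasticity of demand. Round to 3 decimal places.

-0.134

Substituting, x = 30.5 − 0.28(9)² + 0.0132(36000) − 3.87(37.6) = 30.5 − 22.68 + 475.2 − 145.512 = 337.508.
∂x/∂P = −2·0.28·P = -5.04, so E_p = -5.04·(9/337.508) ≈ -0.134.
|E_p| < 1: demand is inelastic.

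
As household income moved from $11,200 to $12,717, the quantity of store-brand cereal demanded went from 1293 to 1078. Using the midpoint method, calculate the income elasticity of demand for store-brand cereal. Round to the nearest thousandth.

%ΔQ = (1078 − 1293)/[(1293+1078)/2] = -215/1185.5 ≈ -0.1814.
%ΔI = (12,717 − 11,200)/[(11,200+12,717)/2] = 1517/11958.5 ≈ 0.1269.
E_I = %ΔQ/%ΔI ≈ -1.430.
E_I < 0: inferior good.

-1.430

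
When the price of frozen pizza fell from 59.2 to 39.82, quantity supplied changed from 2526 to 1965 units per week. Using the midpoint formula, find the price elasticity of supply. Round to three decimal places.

0.638

%Δq = (1965 − 2526)/[(2526 + 1965)/2] = -561/2245.5 ≈ -0.2498.
%Δp = (39.82 − 59.2)/[(59.2 + 39.82)/2] = -19.38/49.51 ≈ -0.3914.
Arc elasticity E = %Δq/%Δp ≈ -0.2498/-0.3914 ≈ 0.638.
|E| < 1: supply is inelastic over this range.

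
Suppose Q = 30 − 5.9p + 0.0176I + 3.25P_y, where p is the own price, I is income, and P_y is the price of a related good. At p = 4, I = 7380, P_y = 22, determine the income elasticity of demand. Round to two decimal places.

Substituting, Q = 30 − 5.9(4) + 0.0176(7380) + 3.25(22) = 30 − 23.6 + 129.888 + 71.5 = 207.788.
∂Q/∂I = +0.0176, so E_I = 0.0176·(7380/207.788) ≈ 0.63.
E_I ∈ (0,1): normal good (necessity).

0.63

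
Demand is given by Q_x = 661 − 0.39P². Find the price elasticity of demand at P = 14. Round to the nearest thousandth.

At P = 14, Q_x = 584.56.
dQ_x/dP = −2·0.39·P = −10.92.
Point elasticity E = (dQ_x/dP)·(P/Q_x) = -10.92 × 14/584.56 ≈ -0.262.
|E| < 1, so demand is inelastic at this price.

-0.262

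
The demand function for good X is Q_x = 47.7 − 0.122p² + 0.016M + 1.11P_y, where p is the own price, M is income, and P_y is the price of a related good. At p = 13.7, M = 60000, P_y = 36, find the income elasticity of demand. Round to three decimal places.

At the given point, Q_x = 47.7 − 0.122(13.7)² + 0.016(60000) + 1.11(36) = 47.7 − 22.8982 + 960 + 39.96 = 1024.7618.
∂Q_x/∂M = +0.016, so E_I = 0.016·(60000/1024.7618) ≈ 0.937.
E_I ∈ (0,1): normal good (necessity).

0.937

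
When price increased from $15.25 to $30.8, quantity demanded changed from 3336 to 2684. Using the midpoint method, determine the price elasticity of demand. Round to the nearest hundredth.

-0.32

%ΔQ = (2684 − 3336)/[(3336 + 2684)/2] = -652/3010 ≈ -0.2166.
%ΔP = (30.8 − 15.25)/[(15.25 + 30.8)/2] = 15.55/23.025 ≈ 0.6754.
Arc elasticity E = %ΔQ/%ΔP ≈ -0.2166/0.6754 ≈ -0.32.
|E| < 1: demand is inelastic over this range.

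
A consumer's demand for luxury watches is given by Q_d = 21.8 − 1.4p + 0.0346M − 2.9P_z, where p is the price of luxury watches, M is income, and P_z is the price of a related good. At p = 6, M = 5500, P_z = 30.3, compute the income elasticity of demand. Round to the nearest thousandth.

1.643

Substituting, Q_d = 21.8 − 1.4(6) + 0.0346(5500) − 2.9(30.3) = 21.8 − 8.4 + 190.3 − 87.87 = 115.83.
∂Q_d/∂M = +0.0346, so E_I = 0.0346·(5500/115.83) ≈ 1.643.
E_I > 1: normal good (luxury).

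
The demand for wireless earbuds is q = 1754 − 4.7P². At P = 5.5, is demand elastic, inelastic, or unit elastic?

At P = 5.5, q = 1611.825.
dq/dP = −2·4.7·P = −51.7.
Point elasticity E = (dq/dP)·(P/q) = -51.7 × 5.5/1611.825 ≈ -0.176.
|E| ≈ 0.176 < 1, so demand is inelastic.

inelastic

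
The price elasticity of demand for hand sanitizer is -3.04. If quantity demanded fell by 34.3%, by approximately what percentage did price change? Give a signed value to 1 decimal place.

11.3

%ΔQ ≈ E × %ΔP ⇒ %ΔP = %ΔQ / E = (-34.3%)/(-3.04) ≈ 11.3%.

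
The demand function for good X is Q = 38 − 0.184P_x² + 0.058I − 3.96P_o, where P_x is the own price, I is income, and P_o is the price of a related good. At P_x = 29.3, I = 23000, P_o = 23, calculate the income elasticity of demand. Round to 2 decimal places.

1.19

Substituting, Q = 38 − 0.184(29.3)² + 0.058(23000) − 3.96(23) = 38 − 157.9622 + 1334 − 91.08 = 1122.9578.
∂Q/∂I = +0.058, so E_I = 0.058·(23000/1122.9578) ≈ 1.19.
E_I > 1: normal good (luxury).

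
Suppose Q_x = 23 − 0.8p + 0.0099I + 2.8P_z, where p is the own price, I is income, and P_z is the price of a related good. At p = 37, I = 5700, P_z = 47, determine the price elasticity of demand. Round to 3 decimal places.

-0.163

Evaluating quantity at (p, I, P_z) gives Q_x = 23 − 0.8(37) + 0.0099(5700) + 2.8(47) = 23 − 29.6 + 56.43 + 131.6 = 181.43.
∂Q_x/∂p = −0.8, so E_p = (−0.8)·(37/181.43) ≈ -0.163.
|E_p| < 1: demand is inelastic.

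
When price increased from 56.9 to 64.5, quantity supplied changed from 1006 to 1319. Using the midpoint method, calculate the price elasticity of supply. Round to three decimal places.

%Δq = (1319 − 1006)/[(1006 + 1319)/2] = 313/1162.5 ≈ 0.2692.
%Δp = (64.5 − 56.9)/[(56.9 + 64.5)/2] = 7.6/60.7 ≈ 0.1252.
Arc elasticity E = %Δq/%Δp ≈ 0.2692/0.1252 ≈ 2.150.
|E| > 1: supply is elastic over this range.

2.150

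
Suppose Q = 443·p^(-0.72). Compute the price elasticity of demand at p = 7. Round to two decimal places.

For a Cobb–Douglas (constant-elasticity) form Q = A·p^α·…, the elasticity with respect to p equals the exponent α at every point.
Here the exponent on p is -0.72, so the price elasticity of demand is -0.72.

-0.72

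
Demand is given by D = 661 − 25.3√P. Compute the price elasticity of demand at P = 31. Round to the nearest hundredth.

At P = 31, D = 520.1356.
dD/dP = −25.3/(2√P) = −25.3/(2·5.5678).
Point elasticity E = (dD/dP)·(P/D) = -2.272 × 31/520.1356 ≈ -0.14.
|E| < 1, so demand is inelastic at this price.

-0.14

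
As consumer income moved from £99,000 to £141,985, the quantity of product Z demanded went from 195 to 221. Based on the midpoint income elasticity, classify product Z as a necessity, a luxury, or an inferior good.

%ΔQ = (221 − 195)/[(195+221)/2] = 26/208 ≈ 0.1250.
%ΔI = (141,985 − 99,000)/[(99,000+141,985)/2] = 42985/120492.5 ≈ 0.3567.
E_I = %ΔQ/%ΔI ≈ 0.350.
E_I ∈ (0,1): normal good (necessity).

necessity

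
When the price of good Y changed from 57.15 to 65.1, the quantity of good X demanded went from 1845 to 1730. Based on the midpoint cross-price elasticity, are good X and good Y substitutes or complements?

complements

%ΔQ_x = (1730 − 1845)/[(1845+1730)/2] = -115/1787.5 ≈ -0.0643.
%ΔP_y = (65.1 − 57.15)/[(57.15+65.1)/2] ≈ 0.1301.
E_xy = -0.0643/0.1301 ≈ -0.495.
E_xy < 0, so the goods are complements.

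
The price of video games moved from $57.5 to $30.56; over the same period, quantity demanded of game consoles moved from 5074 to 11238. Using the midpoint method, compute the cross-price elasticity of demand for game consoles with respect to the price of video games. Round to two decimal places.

-1.24

%ΔQ_x = (11238 − 5074)/[(5074+11238)/2] = 6164/8156 ≈ 0.7558.
%ΔP_y = (30.56 − 57.5)/[(57.5+30.56)/2] ≈ -0.6119.
E_xy = 0.7558/-0.6119 ≈ -1.24.
E_xy < 0, so game consoles and video games are complements.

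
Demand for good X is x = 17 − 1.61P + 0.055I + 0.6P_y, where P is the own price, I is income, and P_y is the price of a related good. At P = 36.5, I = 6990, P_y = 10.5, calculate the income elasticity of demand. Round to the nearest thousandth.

At the given point, x = 17 − 1.61(36.5) + 0.055(6990) + 0.6(10.5) = 17 − 58.765 + 384.45 + 6.3 = 348.985.
∂x/∂I = +0.055, so E_I = 0.055·(6990/348.985) ≈ 1.102.
E_I > 1: normal good (luxury).

1.102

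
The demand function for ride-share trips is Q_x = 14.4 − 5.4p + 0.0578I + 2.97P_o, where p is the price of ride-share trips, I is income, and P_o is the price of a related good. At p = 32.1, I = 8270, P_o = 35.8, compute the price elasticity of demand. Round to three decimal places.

At the given point, Q_x = 14.4 − 5.4(32.1) + 0.0578(8270) + 2.97(35.8) = 14.4 − 173.34 + 478.006 + 106.326 = 425.392.
∂Q_x/∂p = −5.4, so E_p = (−5.4)·(32.1/425.392) ≈ -0.407.
|E_p| < 1: demand is inelastic.

-0.407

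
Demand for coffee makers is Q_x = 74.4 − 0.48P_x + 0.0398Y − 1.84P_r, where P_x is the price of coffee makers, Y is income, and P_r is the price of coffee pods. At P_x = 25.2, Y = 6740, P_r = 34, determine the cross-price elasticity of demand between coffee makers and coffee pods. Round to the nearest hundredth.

Evaluating quantity at (P_x, Y, P_r) gives Q_x = 74.4 − 0.48(25.2) + 0.0398(6740) − 1.84(34) = 74.4 − 12.096 + 268.252 − 62.56 = 267.996.
∂Q_x/∂P_r = −1.84, so E_xy = -1.84·(34/267.996) ≈ -0.23.
E_xy < 0: the goods are complements.

-0.23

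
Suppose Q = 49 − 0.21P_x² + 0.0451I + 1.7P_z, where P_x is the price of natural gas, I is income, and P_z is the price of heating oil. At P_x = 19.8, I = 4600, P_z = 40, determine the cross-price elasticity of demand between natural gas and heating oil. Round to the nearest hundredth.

0.28

Q = 49 − 0.21(19.8)² + 0.0451(4600) + 1.7(40) = 49 − 82.3284 + 207.46 + 68 = 242.1316.
∂Q/∂P_z = +1.7, so E_xy = 1.7·(40/242.1316) ≈ 0.28.
E_xy > 0: the goods are substitutes.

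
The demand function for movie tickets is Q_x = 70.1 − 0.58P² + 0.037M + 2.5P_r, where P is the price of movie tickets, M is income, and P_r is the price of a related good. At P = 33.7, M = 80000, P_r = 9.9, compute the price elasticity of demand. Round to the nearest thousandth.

-0.550

Evaluating quantity at (P, M, P_r) gives Q_x = 70.1 − 0.58(33.7)² + 0.037(80000) + 2.5(9.9) = 70.1 − 658.7002 + 2960 + 24.75 = 2396.1498.
∂Q_x/∂P = −2·0.58·P = -39.092, so E_p = -39.092·(33.7/2396.1498) ≈ -0.550.
|E_p| < 1: demand is inelastic.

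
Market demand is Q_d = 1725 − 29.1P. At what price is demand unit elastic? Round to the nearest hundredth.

For linear demand Q_d = a − bP, E = −bP/(a − bP). |E| = 1 ⇒ bP = a − bP ⇒ P = a/(2b).
P = 1725/(2·29.1) ≈ 29.64.

29.64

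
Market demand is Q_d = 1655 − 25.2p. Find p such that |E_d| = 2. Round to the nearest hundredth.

43.78

Set −bp/(a − bp) = −2 ⇒ bp = 2(a − bp) ⇒ bp(1+2) = 2·a.
p = 2·1655/(25.2·3) ≈ 43.78.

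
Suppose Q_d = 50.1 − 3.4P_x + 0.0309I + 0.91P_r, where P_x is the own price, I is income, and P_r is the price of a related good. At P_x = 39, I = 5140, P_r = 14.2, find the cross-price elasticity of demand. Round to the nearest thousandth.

0.145

Evaluating quantity at (P_x, I, P_r) gives Q_d = 50.1 − 3.4(39) + 0.0309(5140) + 0.91(14.2) = 50.1 − 132.6 + 158.826 + 12.922 = 89.248.
∂Q_d/∂P_r = +0.91, so E_xy = 0.91·(14.2/89.248) ≈ 0.145.
E_xy > 0: the goods are substitutes.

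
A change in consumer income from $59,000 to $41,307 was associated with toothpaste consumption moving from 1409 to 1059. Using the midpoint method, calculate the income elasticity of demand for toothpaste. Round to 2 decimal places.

%ΔQ = (1059 − 1409)/[(1409+1059)/2] = -350/1234 ≈ -0.2836.
%ΔY = (41,307 − 59,000)/[(59,000+41,307)/2] = -17693/50153.5 ≈ -0.3528.
E_I = %ΔQ/%ΔY ≈ 0.80.
E_I ∈ (0,1): normal good (necessity).

0.80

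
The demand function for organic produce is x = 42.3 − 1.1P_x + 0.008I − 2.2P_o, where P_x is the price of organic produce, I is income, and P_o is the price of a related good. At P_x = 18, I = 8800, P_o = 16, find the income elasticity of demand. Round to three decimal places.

1.220

x = 42.3 − 1.1(18) + 0.008(8800) − 2.2(16) = 42.3 − 19.8 + 70.4 − 35.2 = 57.7.
∂x/∂I = +0.008, so E_I = 0.008·(8800/57.7) ≈ 1.220.
E_I > 1: normal good (luxury).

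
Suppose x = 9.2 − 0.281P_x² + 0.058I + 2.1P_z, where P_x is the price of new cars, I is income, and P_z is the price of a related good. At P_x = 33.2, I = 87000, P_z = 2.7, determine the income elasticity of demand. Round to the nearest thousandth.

At the given point, x = 9.2 − 0.281(33.2)² + 0.058(87000) + 2.1(2.7) = 9.2 − 309.7294 + 5046 + 5.67 = 4751.1406.
∂x/∂I = +0.058, so E_I = 0.058·(87000/4751.1406) ≈ 1.062.
E_I > 1: normal good (luxury).

1.062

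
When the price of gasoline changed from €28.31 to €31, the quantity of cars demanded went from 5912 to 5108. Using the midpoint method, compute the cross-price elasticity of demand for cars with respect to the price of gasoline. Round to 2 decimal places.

%ΔQ_x = (5108 − 5912)/[(5912+5108)/2] = -804/5510 ≈ -0.1459.
%ΔP_y = (31 − 28.31)/[(28.31+31)/2] ≈ 0.0907.
E_xy = -0.1459/0.0907 ≈ -1.61.
E_xy < 0, so cars and gasoline are complements.

-1.61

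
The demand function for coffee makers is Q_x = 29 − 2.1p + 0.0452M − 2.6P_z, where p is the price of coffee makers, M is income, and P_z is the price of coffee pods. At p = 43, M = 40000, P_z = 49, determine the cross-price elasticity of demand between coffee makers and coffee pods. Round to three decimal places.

Substituting, Q_x = 29 − 2.1(43) + 0.0452(40000) − 2.6(49) = 29 − 90.3 + 1808 − 127.4 = 1619.3.
∂Q_x/∂P_z = −2.6, so E_xy = -2.6·(49/1619.3) ≈ -0.079.
E_xy < 0: the goods are complements.

-0.079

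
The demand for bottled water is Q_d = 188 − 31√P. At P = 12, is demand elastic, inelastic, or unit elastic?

inelastic

At P = 12, Q_d = 80.6128.
dQ_d/dP = −31/(2√P) = −31/(2·3.4641).
Point elasticity E = (dQ_d/dP)·(P/Q_d) = -4.4745 × 12/80.6128 ≈ -0.666.
|E| ≈ 0.666 < 1, so demand is inelastic.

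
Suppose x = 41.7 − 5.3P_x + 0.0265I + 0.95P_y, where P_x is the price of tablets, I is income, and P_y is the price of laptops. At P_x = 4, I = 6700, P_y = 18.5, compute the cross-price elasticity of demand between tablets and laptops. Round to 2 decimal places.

0.08

At the given point, x = 41.7 − 5.3(4) + 0.0265(6700) + 0.95(18.5) = 41.7 − 21.2 + 177.55 + 17.575 = 215.625.
∂x/∂P_y = +0.95, so E_xy = 0.95·(18.5/215.625) ≈ 0.08.
E_xy > 0: the goods are substitutes.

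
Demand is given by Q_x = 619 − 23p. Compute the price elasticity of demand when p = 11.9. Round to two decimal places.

At p = 11.9, Q_x = 345.3.
dQ_x/dp = −23.
Point elasticity E = (dQ_x/dp)·(p/Q_x) = -23 × 11.9/345.3 ≈ -0.79.
|E| < 1, so demand is inelastic at this price.

-0.79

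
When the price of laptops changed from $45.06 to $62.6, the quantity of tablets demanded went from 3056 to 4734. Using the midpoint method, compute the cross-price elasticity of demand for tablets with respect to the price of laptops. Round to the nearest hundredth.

1.32

%ΔQ_x = (4734 − 3056)/[(3056+4734)/2] = 1678/3895 ≈ 0.4308.
%ΔP_y = (62.6 − 45.06)/[(45.06+62.6)/2] ≈ 0.3258.
E_xy = 0.4308/0.3258 ≈ 1.32.
E_xy > 0, so tablets and laptops are substitutes.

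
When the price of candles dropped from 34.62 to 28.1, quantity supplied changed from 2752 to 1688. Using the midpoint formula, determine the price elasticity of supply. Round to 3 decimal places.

2.305

%Δq = (1688 − 2752)/[(2752 + 1688)/2] = -1064/2220 ≈ -0.4793.
%ΔP = (28.1 − 34.62)/[(34.62 + 28.1)/2] = -6.52/31.36 ≈ -0.2079.
Arc elasticity E = %Δq/%ΔP ≈ -0.4793/-0.2079 ≈ 2.305.
|E| > 1: supply is elastic over this range.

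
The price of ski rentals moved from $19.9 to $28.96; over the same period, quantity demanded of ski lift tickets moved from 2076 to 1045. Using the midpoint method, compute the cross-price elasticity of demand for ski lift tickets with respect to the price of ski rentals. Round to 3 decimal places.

-1.782

%ΔQ_x = (1045 − 2076)/[(2076+1045)/2] = -1031/1560.5 ≈ -0.6607.
%ΔP_y = (28.96 − 19.9)/[(19.9+28.96)/2] ≈ 0.3709.
E_xy = -0.6607/0.3709 ≈ -1.782.
E_xy < 0, so ski lift tickets and ski rentals are complements.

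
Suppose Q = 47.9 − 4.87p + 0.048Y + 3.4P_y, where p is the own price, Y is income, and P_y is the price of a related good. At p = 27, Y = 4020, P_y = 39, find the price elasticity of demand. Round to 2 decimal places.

-0.54

Substituting, Q = 47.9 − 4.87(27) + 0.048(4020) + 3.4(39) = 47.9 − 131.49 + 192.96 + 132.6 = 241.97.
∂Q/∂p = −4.87, so E_p = (−4.87)·(27/241.97) ≈ -0.54.
|E_p| < 1: demand is inelastic.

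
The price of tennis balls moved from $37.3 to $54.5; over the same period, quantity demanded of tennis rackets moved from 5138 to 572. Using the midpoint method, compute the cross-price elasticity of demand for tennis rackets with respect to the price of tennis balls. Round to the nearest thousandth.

%ΔQ_x = (572 − 5138)/[(5138+572)/2] = -4566/2855 ≈ -1.5993.
%ΔP_y = (54.5 − 37.3)/[(37.3+54.5)/2] ≈ 0.3747.
E_xy = -1.5993/0.3747 ≈ -4.268.
E_xy < 0, so tennis rackets and tennis balls are complements.

-4.268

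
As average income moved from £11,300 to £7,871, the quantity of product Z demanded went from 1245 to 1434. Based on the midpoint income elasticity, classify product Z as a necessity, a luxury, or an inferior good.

%ΔQ = (1434 − 1245)/[(1245+1434)/2] = 189/1339.5 ≈ 0.1411.
%ΔI = (7,871 − 11,300)/[(11,300+7,871)/2] = -3429/9585.5 ≈ -0.3577.
E_I = %ΔQ/%ΔI ≈ -0.394.
E_I < 0: inferior good.

inferior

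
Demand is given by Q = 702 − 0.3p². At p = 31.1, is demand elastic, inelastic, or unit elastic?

At p = 31.1, Q = 411.837.
dQ/dp = −2·0.3·p = −18.66.
Point elasticity E = (dQ/dp)·(p/Q) = -18.66 × 31.1/411.837 ≈ -1.409.
|E| ≈ 1.409 > 1, so demand is elastic.

elastic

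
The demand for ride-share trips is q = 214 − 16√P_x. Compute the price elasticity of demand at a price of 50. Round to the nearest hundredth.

At P_x = 50, q = 100.8629.
dq/dP_x = −16/(2√P_x) = −16/(2·7.0711).
Point elasticity E = (dq/dP_x)·(P_x/q) = -1.1314 × 50/100.8629 ≈ -0.56.
|E| < 1, so demand is inelastic at this price.

-0.56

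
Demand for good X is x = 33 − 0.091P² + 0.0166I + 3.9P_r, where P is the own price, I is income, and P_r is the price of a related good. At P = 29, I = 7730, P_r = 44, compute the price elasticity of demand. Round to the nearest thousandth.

First evaluate x: 33 − 0.091(29)² + 0.0166(7730) + 3.9(44) = 33 − 76.531 + 128.318 + 171.6 = 256.387.
∂x/∂P = −2·0.091·P = -5.278, so E_p = -5.278·(29/256.387) ≈ -0.597.
|E_p| < 1: demand is inelastic.

-0.597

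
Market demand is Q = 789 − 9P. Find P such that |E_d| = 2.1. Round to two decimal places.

59.39

Set −bP/(a − bP) = −2.1 ⇒ bP = 2.1(a − bP) ⇒ bP(1+2.1) = 2.1·a.
P = 2.1·789/(9·3.1) ≈ 59.39.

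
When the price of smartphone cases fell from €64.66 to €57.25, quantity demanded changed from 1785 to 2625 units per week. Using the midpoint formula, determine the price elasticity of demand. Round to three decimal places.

%ΔQ = (2625 − 1785)/[(1785 + 2625)/2] = 840/2205 ≈ 0.3810.
%Δp = (57.25 − 64.66)/[(64.66 + 57.25)/2] = -7.41/60.955 ≈ -0.1216.
Arc elasticity E = %ΔQ/%Δp ≈ 0.3810/-0.1216 ≈ -3.134.
|E| > 1: demand is elastic over this range.

-3.134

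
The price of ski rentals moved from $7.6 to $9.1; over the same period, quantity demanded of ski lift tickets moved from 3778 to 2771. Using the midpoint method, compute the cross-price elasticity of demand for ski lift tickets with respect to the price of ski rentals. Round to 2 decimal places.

-1.71

%ΔQ_x = (2771 − 3778)/[(3778+2771)/2] = -1007/3274.5 ≈ -0.3075.
%ΔP_y = (9.1 − 7.6)/[(7.6+9.1)/2] ≈ 0.1796.
E_xy = -0.3075/0.1796 ≈ -1.71.
E_xy < 0, so ski lift tickets and ski rentals are complements.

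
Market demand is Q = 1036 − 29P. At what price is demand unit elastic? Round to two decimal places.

17.86

For linear demand Q = a − bP, E = −bP/(a − bP). |E| = 1 ⇒ bP = a − bP ⇒ P = a/(2b).
P = 1036/(2·29) ≈ 17.86.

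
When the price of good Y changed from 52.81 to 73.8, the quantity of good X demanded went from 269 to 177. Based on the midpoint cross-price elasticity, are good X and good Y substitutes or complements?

%ΔQ_x = (177 − 269)/[(269+177)/2] = -92/223 ≈ -0.4126.
%ΔP_y = (73.8 − 52.81)/[(52.81+73.8)/2] ≈ 0.3316.
E_xy = -0.4126/0.3316 ≈ -1.244.
E_xy < 0, so the goods are complements.

complements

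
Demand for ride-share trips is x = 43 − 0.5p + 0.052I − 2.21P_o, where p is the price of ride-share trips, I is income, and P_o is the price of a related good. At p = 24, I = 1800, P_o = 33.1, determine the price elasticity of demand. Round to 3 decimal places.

Substituting, x = 43 − 0.5(24) + 0.052(1800) − 2.21(33.1) = 43 − 12 + 93.6 − 73.151 = 51.449.
∂x/∂p = −0.5, so E_p = (−0.5)·(24/51.449) ≈ -0.233.
|E_p| < 1: demand is inelastic.

-0.233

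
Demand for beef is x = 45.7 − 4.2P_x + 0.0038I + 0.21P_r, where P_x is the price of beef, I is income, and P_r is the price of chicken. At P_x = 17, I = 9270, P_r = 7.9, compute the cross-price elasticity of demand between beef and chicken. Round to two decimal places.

First evaluate x: 45.7 − 4.2(17) + 0.0038(9270) + 0.21(7.9) = 45.7 − 71.4 + 35.226 + 1.659 = 11.185.
∂x/∂P_r = +0.21, so E_xy = 0.21·(7.9/11.185) ≈ 0.15.
E_xy > 0: the goods are substitutes.

0.15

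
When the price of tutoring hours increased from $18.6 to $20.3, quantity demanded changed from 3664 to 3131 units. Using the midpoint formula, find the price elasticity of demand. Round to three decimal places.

-1.795

%ΔQ = (3131 − 3664)/[(3664 + 3131)/2] = -533/3397.5 ≈ -0.1569.
%Δp = (20.3 − 18.6)/[(18.6 + 20.3)/2] = 1.7/19.45 ≈ 0.0874.
Arc elasticity E = %ΔQ/%Δp ≈ -0.1569/0.0874 ≈ -1.795.
|E| > 1: demand is elastic over this range.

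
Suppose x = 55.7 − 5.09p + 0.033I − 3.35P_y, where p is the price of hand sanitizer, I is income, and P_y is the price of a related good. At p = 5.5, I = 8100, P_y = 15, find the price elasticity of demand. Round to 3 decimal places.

Evaluating quantity at (p, I, P_y) gives x = 55.7 − 5.09(5.5) + 0.033(8100) − 3.35(15) = 55.7 − 27.995 + 267.3 − 50.25 = 244.755.
∂x/∂p = −5.09, so E_p = (−5.09)·(5.5/244.755) ≈ -0.114.
|E_p| < 1: demand is inelastic.

-0.114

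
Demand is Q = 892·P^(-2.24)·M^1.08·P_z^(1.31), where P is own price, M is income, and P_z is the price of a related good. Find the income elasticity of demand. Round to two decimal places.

For a Cobb–Douglas (constant-elasticity) form Q = A·M^α·…, the elasticity with respect to M equals the exponent α at every point.
Here the exponent on M is 1.08, so the income elasticity of demand is 1.08.

1.08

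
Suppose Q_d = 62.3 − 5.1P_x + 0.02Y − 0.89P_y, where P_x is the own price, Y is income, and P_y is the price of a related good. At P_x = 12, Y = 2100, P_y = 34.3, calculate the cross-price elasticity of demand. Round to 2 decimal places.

First evaluate Q_d: 62.3 − 5.1(12) + 0.02(2100) − 0.89(34.3) = 62.3 − 61.2 + 42 − 30.527 = 12.573.
∂Q_d/∂P_y = −0.89, so E_xy = -0.89·(34.3/12.573) ≈ -2.43.
E_xy < 0: the goods are complements.

-2.43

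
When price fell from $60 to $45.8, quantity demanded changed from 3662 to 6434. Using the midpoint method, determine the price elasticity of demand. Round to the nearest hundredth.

%Δq = (6434 − 3662)/[(3662 + 6434)/2] = 2772/5048 ≈ 0.5491.
%ΔP = (45.8 − 60)/[(60 + 45.8)/2] = -14.2/52.9 ≈ -0.2684.
Arc elasticity E = %Δq/%ΔP ≈ 0.5491/-0.2684 ≈ -2.05.
|E| > 1: demand is elastic over this range.

-2.05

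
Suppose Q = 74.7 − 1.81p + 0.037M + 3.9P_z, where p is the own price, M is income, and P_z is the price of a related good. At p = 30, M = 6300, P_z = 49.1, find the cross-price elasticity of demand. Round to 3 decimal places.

0.430

Evaluating quantity at (p, M, P_z) gives Q = 74.7 − 1.81(30) + 0.037(6300) + 3.9(49.1) = 74.7 − 54.3 + 233.1 + 191.49 = 444.99.
∂Q/∂P_z = +3.9, so E_xy = 3.9·(49.1/444.99) ≈ 0.430.
E_xy > 0: the goods are substitutes.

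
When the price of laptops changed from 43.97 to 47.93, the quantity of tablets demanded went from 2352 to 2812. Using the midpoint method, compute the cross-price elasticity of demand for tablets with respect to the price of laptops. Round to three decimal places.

2.067

%ΔQ_x = (2812 − 2352)/[(2352+2812)/2] = 460/2582 ≈ 0.1782.
%ΔP_y = (47.93 − 43.97)/[(43.97+47.93)/2] ≈ 0.0862.
E_xy = 0.1782/0.0862 ≈ 2.067.
E_xy > 0, so tablets and laptops are substitutes.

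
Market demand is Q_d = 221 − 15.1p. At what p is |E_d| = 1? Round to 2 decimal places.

For linear demand Q_d = a − bp, E = −bp/(a − bp). |E| = 1 ⇒ bp = a − bp ⇒ p = a/(2b).
p = 221/(2·15.1) ≈ 7.32.

7.32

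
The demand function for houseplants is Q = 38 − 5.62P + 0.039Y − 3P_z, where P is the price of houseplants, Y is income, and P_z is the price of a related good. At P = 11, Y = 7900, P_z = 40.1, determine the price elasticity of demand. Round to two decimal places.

-0.38

First evaluate Q: 38 − 5.62(11) + 0.039(7900) − 3(40.1) = 38 − 61.82 + 308.1 − 120.3 = 163.98.
∂Q/∂P = −5.62, so E_p = (−5.62)·(11/163.98) ≈ -0.38.
|E_p| < 1: demand is inelastic.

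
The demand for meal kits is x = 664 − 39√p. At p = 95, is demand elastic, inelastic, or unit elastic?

inelastic

At p = 95, x = 283.875.
dx/dp = −39/(2√p) = −39/(2·9.7468).
Point elasticity E = (dx/dp)·(p/x) = -2.0007 × 95/283.875 ≈ -0.670.
|E| ≈ 0.670 < 1, so demand is inelastic.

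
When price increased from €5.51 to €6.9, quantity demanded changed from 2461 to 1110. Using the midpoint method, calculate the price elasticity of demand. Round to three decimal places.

%ΔQ = (1110 − 2461)/[(2461 + 1110)/2] = -1351/1785.5 ≈ -0.7567.
%ΔP = (6.9 − 5.51)/[(5.51 + 6.9)/2] = 1.39/6.205 ≈ 0.2240.
Arc elasticity E = %ΔQ/%ΔP ≈ -0.7567/0.2240 ≈ -3.378.
|E| > 1: demand is elastic over this range.

-3.378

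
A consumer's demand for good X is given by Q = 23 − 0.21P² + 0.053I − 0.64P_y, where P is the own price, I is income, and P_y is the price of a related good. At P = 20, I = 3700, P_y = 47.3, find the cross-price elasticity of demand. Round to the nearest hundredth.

First evaluate Q: 23 − 0.21(20)² + 0.053(3700) − 0.64(47.3) = 23 − 84 + 196.1 − 30.272 = 104.828.
∂Q/∂P_y = −0.64, so E_xy = -0.64·(47.3/104.828) ≈ -0.29.
E_xy < 0: the goods are complements.

-0.29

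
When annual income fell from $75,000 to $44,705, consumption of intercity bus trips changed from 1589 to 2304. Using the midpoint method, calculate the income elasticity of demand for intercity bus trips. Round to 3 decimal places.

%ΔQ = (2304 − 1589)/[(1589+2304)/2] = 715/1946.5 ≈ 0.3673.
%ΔY = (44,705 − 75,000)/[(75,000+44,705)/2] = -30295/59852.5 ≈ -0.5062.
E_I = %ΔQ/%ΔY ≈ -0.726.
E_I < 0: inferior good.

-0.726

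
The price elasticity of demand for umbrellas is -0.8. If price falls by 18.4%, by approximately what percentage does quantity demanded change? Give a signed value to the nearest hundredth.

%ΔQ ≈ E × %ΔP = (-0.8) × (-18.4%) = 14.72%.

14.72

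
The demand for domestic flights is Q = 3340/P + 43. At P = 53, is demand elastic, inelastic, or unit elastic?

At P = 53, Q = 106.0189.
dQ/dP = −3340/P² = −1.189.
Point elasticity E = (dQ/dP)·(P/Q) = -1.189 × 53/106.0189 ≈ -0.594.
|E| ≈ 0.594 < 1, so demand is inelastic.

inelastic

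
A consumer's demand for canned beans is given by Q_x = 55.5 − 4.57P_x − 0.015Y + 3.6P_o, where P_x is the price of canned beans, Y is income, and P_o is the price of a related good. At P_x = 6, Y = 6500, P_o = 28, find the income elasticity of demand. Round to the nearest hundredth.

Substituting, Q_x = 55.5 − 4.57(6) − 0.015(6500) + 3.6(28) = 55.5 − 27.42 − 97.5 + 100.8 = 31.38.
∂Q_x/∂Y = −0.015, so E_I = -0.015·(6500/31.38) ≈ -3.11.
E_I < 0: inferior good.

-3.11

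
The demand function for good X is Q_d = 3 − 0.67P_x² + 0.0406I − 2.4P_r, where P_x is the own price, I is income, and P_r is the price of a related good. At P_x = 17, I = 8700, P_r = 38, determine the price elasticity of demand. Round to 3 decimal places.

-5.425

At the given point, Q_d = 3 − 0.67(17)² + 0.0406(8700) − 2.4(38) = 3 − 193.63 + 353.22 − 91.2 = 71.39.
∂Q_d/∂P_x = −2·0.67·P_x = -22.78, so E_p = -22.78·(17/71.39) ≈ -5.425.
|E_p| > 1: demand is elastic.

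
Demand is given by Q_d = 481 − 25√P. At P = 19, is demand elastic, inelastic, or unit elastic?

inelastic

At P = 19, Q_d = 372.0275.
dQ_d/dP = −25/(2√P) = −25/(2·4.3589).
Point elasticity E = (dQ_d/dP)·(P/Q_d) = -2.8677 × 19/372.0275 ≈ -0.146.
|E| ≈ 0.146 < 1, so demand is inelastic.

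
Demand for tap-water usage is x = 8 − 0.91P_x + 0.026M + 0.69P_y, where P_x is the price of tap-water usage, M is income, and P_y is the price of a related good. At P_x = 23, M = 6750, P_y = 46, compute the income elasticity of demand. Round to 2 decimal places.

0.90

Substituting, x = 8 − 0.91(23) + 0.026(6750) + 0.69(46) = 8 − 20.93 + 175.5 + 31.74 = 194.31.
∂x/∂M = +0.026, so E_I = 0.026·(6750/194.31) ≈ 0.90.
E_I ∈ (0,1): normal good (necessity).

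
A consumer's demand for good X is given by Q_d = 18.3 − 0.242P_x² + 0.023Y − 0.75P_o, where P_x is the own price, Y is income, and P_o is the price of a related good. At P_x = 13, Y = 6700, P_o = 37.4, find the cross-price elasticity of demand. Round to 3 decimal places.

-0.271

Evaluating quantity at (P_x, Y, P_o) gives Q_d = 18.3 − 0.242(13)² + 0.023(6700) − 0.75(37.4) = 18.3 − 40.898 + 154.1 − 28.05 = 103.452.
∂Q_d/∂P_o = −0.75, so E_xy = -0.75·(37.4/103.452) ≈ -0.271.
E_xy < 0: the goods are complements.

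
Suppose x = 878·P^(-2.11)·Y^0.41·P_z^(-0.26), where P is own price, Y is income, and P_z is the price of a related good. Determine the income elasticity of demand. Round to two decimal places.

For a Cobb–Douglas (constant-elasticity) form x = A·Y^α·…, the elasticity with respect to Y equals the exponent α at every point.
Here the exponent on Y is 0.41, so the income elasticity of demand is 0.41.

0.41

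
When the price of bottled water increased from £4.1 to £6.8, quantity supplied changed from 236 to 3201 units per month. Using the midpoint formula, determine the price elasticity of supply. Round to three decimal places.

3.483

%ΔQ = (3201 − 236)/[(236 + 3201)/2] = 2965/1718.5 ≈ 1.7253.
%Δp = (6.8 − 4.1)/[(4.1 + 6.8)/2] = 2.7/5.45 ≈ 0.4954.
Arc elasticity E = %ΔQ/%Δp ≈ 1.7253/0.4954 ≈ 3.483.
|E| > 1: supply is elastic over this range.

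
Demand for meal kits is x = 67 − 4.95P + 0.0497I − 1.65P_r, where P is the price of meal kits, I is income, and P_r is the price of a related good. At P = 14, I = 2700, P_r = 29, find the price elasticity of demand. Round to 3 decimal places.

-0.825

Substituting, x = 67 − 4.95(14) + 0.0497(2700) − 1.65(29) = 67 − 69.3 + 134.19 − 47.85 = 84.04.
∂x/∂P = −4.95, so E_p = (−4.95)·(14/84.04) ≈ -0.825.
|E_p| < 1: demand is inelastic.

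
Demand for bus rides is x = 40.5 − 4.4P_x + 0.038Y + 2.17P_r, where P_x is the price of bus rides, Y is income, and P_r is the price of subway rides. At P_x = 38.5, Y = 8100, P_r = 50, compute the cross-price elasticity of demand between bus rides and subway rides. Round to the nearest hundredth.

0.38

Substituting, x = 40.5 − 4.4(38.5) + 0.038(8100) + 2.17(50) = 40.5 − 169.4 + 307.8 + 108.5 = 287.4.
∂x/∂P_r = +2.17, so E_xy = 2.17·(50/287.4) ≈ 0.38.
E_xy > 0: the goods are substitutes.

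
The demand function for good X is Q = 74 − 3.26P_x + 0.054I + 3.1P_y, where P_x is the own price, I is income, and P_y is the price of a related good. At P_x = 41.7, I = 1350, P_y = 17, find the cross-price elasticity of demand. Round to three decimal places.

0.828

First evaluate Q: 74 − 3.26(41.7) + 0.054(1350) + 3.1(17) = 74 − 135.942 + 72.9 + 52.7 = 63.658.
∂Q/∂P_y = +3.1, so E_xy = 3.1·(17/63.658) ≈ 0.828.
E_xy > 0: the goods are substitutes.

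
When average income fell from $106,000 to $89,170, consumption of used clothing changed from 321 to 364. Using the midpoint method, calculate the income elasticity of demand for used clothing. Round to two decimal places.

%ΔQ = (364 − 321)/[(321+364)/2] = 43/342.5 ≈ 0.1255.
%ΔM = (89,170 − 106,000)/[(106,000+89,170)/2] = -16830/97585 ≈ -0.1725.
E_I = %ΔQ/%ΔM ≈ -0.73.
E_I < 0: inferior good.

-0.73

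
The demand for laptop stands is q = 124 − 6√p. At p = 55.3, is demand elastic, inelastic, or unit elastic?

At p = 55.3, q = 79.3816.
dq/dp = −6/(2√p) = −6/(2·7.4364).
Point elasticity E = (dq/dp)·(p/q) = -0.4034 × 55.3/79.3816 ≈ -0.281.
|E| ≈ 0.281 < 1, so demand is inelastic.

inelastic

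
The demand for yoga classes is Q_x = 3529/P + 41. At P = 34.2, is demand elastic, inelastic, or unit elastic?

At P = 34.2, Q_x = 144.1871.
dQ_x/dP = −3529/P² = −3.0172.
Point elasticity E = (dQ_x/dP)·(P/Q_x) = -3.0172 × 34.2/144.1871 ≈ -0.716.
|E| ≈ 0.716 < 1, so demand is inelastic.

inelastic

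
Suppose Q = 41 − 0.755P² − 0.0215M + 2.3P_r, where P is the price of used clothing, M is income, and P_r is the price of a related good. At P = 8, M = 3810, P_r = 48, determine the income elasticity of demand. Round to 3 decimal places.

First evaluate Q: 41 − 0.755(8)² − 0.0215(3810) + 2.3(48) = 41 − 48.32 − 81.915 + 110.4 = 21.165.
∂Q/∂M = −0.0215, so E_I = -0.0215·(3810/21.165) ≈ -3.870.
E_I < 0: inferior good.

-3.870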